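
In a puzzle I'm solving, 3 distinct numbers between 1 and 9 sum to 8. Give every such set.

{1,2,5}; {1,3,4}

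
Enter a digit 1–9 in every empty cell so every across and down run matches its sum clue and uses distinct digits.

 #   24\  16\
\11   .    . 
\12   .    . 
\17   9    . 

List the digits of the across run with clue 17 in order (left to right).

9 8

17 in 2 cells must be {8,9}; 24 in 3 cells must be {7,8,9}.
R3C2 = 17 − 9 = 8 completes the 17 across.
No cell is forced outright now. R1C1 can only be 7 or 8 (the digits allowed by both its 11 across and its 24 down). If R1C1 = 7: then R1C2 would have to be in {4} for the 11 across but in {1,2,3,5,6,7} for the 16 down — contradiction. So R1C1 = 8.
R1C2 = 11 − 8 = 3 completes the 11 across.
R2C1 = 24 − 17 = 7 completes the 24 down.
R2C2 = 12 − 7 = 5 completes the 12 across.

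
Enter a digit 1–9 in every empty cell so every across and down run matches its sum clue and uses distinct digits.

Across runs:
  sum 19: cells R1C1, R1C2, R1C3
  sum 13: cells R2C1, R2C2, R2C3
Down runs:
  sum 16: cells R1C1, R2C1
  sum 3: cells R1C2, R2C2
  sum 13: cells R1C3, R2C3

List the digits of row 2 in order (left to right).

16 in 2 cells must be {7,9}; 3 in 2 cells must be {1,2}.
The 19 across and the 3 down share only 2, so R1C2 = 2.
R2C2 = 3 − 2 = 1 completes the 3 down.
Given what's placed, R1C1 must be 9 to fit the 19 across and 16 down.
R1C3 = 19 − 11 = 8 completes the 19 across.
R2C1 = 16 − 9 = 7 completes the 16 down.
R2C3 = 13 − 8 = 5 completes the 13 across.

7 1 5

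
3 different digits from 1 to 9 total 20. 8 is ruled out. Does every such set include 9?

Yes

Every partition of 20 into 3 distinct digits under that restriction includes 9: {4,7,9}, {5,6,9}.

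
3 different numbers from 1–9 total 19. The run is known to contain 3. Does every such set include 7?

Yes

The only way to make 19 from 3 distinct digits under that restriction is {3,7,9}, which contains 7.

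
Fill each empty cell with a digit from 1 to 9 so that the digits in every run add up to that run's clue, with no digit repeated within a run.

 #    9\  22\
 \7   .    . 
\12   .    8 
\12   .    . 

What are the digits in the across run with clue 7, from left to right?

R1C2 = 5: the only remaining digit allowed by both the 7 across and the 22 down.
R2C1 = 12 − 8 = 4 completes the 12 across.
Given what's placed, R3C1 must be 3 to fit the 12 across and 9 down.
R3C2 = 12 − 3 = 9 completes the 12 across.
R1C1 = 7 − 5 = 2 completes the 7 across.

2 5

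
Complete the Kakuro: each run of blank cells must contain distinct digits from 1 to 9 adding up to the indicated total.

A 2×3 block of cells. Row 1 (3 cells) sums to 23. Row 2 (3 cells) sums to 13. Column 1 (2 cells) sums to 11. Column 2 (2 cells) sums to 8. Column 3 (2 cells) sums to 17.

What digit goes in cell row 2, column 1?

23 in 3 cells must be {6,8,9}; 17 in 2 cells must be {8,9}.
The 23 across and the 8 down share only 6, so (1,2) = 6.
(2,2) = 8 − 6 = 2 completes the 8 down.
Given what's placed, (2,3) must be 8 to fit the 13 across and 17 down.
(1,3) = 17 − 8 = 9 completes the 17 down.
(2,1) = 13 − 10 = 3 completes the 13 across.
(1,1) = 23 − 15 = 8 completes the 23 across.

3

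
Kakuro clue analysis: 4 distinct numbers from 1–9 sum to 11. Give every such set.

4 distinct digits from 1–9 sum between 10 and 30.
Only one set works: {1,2,3,5}.

{1,2,3,5}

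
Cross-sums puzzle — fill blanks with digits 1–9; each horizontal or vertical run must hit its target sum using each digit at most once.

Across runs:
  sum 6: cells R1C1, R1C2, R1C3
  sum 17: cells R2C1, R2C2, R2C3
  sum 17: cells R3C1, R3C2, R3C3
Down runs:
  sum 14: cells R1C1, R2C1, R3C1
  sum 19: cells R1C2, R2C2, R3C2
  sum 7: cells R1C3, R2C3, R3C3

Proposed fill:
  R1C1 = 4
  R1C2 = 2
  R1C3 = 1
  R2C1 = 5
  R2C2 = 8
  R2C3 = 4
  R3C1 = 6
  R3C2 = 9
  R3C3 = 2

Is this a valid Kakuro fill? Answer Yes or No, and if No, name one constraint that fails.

No — the across run R1C1–R1C3 sums to 7, not 6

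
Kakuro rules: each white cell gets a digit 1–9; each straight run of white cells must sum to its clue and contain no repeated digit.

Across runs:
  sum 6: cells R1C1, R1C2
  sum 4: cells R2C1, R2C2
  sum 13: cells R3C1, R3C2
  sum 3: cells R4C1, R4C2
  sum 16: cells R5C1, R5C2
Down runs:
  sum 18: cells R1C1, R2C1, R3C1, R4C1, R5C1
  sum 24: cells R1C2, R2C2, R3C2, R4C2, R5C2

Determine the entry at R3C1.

5

4 in 2 cells must be {1,3}; 3 in 2 cells must be {1,2}; 16 in 2 cells must be {7,9}.
Only 7 fits R5C1 under both its across sum 16 and down sum 18.
R5C2 = 16 − 7 = 9 completes the 16 across.
Given what's placed, R3C1 must be 5 to fit the 13 across and 18 down.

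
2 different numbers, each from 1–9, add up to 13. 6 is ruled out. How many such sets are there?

2 distinct digits from 1–9 sum between 3 and 17.
Dropping sets that contain 6.
Enumerating: {4,9}, {5,8}.

2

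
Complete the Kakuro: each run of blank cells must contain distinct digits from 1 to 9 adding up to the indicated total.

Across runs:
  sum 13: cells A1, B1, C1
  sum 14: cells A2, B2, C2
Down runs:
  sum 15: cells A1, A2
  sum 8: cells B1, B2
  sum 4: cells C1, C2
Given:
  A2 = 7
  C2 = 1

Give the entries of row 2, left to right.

7 6 1

4 in 2 cells must be {1,3}.
A1 = 15 − 7 = 8 completes the 15 down.
C1 = 4 − 1 = 3 completes the 4 down.
B2 = 14 − 8 = 6 completes the 14 across.
B1 = 13 − 11 = 2 completes the 13 across.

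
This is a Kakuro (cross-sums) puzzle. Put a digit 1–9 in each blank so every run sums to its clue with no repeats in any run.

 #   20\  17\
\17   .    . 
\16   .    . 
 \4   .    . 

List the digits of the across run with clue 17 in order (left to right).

8, 9

17 in 2 cells must be {8,9}; 16 in 2 cells must be {7,9}; 4 in 2 cells must be {1,3}.
The 4 across and the 20 down share only 3, so R3C1 = 3.
R3C2 = 4 − 3 = 1 completes the 4 across.
Given what's placed, R1C2 must be 9 to fit the 17 across and 17 down.
R2C1 = 9: the only remaining digit allowed by both the 16 across and the 20 down.
R2C2 = 16 − 9 = 7 completes the 16 across.
R1C1 = 17 − 9 = 8 completes the 17 across.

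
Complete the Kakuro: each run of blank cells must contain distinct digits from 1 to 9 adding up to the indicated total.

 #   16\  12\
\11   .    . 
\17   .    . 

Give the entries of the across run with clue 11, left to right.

17 in 2 cells must be {8,9}; 16 in 2 cells must be {7,9}.
The 17 across and the 16 down share only 9, so R2C1 = 9.
R2C2 = 17 − 9 = 8 completes the 17 across.
R1C1 = 16 − 9 = 7 completes the 16 down.
R1C2 = 11 − 7 = 4 completes the 11 across.

7 4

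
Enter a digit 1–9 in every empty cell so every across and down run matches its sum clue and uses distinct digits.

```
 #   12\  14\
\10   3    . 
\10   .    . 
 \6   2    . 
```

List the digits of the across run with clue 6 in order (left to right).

2, 4

R1C2 = 10 − 3 = 7 completes the 10 across.
R2C1 = 12 − 5 = 7 completes the 12 down.
R2C2 = 10 − 7 = 3 completes the 10 across.
R3C2 = 6 − 2 = 4 completes the 6 across.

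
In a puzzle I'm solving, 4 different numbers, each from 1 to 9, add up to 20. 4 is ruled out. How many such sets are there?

6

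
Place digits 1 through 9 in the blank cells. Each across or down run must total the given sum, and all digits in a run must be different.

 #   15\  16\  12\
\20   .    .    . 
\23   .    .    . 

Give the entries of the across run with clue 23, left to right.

6 9 8

23 in 3 cells must be {6,8,9}; 16 in 2 cells must be {7,9}.
The 23 across and the 16 down share only 9, so R2C2 = 9.
Given what's placed, R2C3 must be 8 to fit the 23 across and 12 down.
R1C2 = 16 − 9 = 7 completes the 16 down.
R1C3 = 12 − 8 = 4 completes the 12 down.
R2C1 = 23 − 17 = 6 completes the 23 across.
R1C1 = 20 − 11 = 9 completes the 20 across.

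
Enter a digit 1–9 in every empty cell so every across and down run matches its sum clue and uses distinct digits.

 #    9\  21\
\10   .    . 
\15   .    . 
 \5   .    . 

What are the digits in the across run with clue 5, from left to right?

1, 4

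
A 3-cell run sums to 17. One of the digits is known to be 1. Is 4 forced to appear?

The only way to make 17 from 3 distinct digits under that restriction is {1,7,9}, which does not contain 4.

No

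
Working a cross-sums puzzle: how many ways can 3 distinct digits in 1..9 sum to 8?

3 distinct digits from 1–9 sum between 6 and 24.
Enumerating: {1,2,5}, {1,3,4}.

2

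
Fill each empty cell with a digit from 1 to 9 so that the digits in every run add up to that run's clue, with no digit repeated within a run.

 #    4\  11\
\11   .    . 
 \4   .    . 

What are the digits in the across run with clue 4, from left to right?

4 in 2 cells must be {1,3}.
The 11 across and the 4 down share only 3, so R1C1 = 3.
R1C2 = 11 − 3 = 8 completes the 11 across.
R2C1 = 4 − 3 = 1 completes the 4 down.
R2C2 = 4 − 1 = 3 completes the 4 across.

1 3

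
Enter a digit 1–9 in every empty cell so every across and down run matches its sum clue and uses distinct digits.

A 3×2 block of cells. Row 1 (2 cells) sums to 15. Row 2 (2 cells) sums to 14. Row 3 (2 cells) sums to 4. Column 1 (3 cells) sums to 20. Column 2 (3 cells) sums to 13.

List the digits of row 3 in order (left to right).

3, 1

4 in 2 cells must be {1,3}.
The 4 across and the 20 down share only 3, so (3,1) = 3.
(3,2) = 4 − 3 = 1 completes the 4 across.
Nothing is forced directly, so branch on (1,1), whose candidates are 8 or 9. If (1,1) = 9: then (1,2) would have to be in {6} for the 15 across but in {3,4,5,7,8,9} for the 13 down — contradiction. So (1,1) = 8.
(1,2) = 15 − 8 = 7 completes the 15 across.
(2,1) = 20 − 11 = 9 completes the 20 down.
(2,2) = 14 − 9 = 5 completes the 14 across.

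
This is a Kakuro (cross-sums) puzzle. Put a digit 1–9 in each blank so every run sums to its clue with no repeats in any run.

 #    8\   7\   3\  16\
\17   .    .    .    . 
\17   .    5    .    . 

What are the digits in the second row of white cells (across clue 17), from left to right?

3, 5, 2, 7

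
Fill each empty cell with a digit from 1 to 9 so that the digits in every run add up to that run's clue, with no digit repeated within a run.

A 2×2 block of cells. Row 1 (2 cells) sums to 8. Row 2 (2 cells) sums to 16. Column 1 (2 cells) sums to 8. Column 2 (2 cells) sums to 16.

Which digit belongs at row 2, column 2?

9

16 in 2 cells must be {7,9}.
The 8 across and the 16 down share only 7, so (1,2) = 7.
The 16 across and the 8 down share only 7, so (2,1) = 7.
(2,2) = 16 − 7 = 9 completes the 16 across.
(1,1) = 8 − 7 = 1 completes the 8 across.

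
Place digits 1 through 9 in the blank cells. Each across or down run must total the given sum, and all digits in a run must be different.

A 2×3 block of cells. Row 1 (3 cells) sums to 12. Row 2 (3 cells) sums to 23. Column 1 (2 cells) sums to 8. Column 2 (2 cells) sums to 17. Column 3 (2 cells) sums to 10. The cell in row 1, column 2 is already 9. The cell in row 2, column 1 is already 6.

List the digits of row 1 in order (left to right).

2 9 1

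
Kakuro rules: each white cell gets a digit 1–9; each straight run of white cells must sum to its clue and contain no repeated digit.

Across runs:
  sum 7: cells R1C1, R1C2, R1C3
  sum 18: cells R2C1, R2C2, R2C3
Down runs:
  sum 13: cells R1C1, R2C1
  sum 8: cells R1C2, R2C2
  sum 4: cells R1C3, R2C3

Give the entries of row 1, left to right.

4, 2, 1

7 in 3 cells must be {1,2,4}; 4 in 2 cells must be {1,3}.
The 7 across and the 13 down share only 4, so R1C1 = 4.
Given what's placed, R1C3 must be 1 to fit the 7 across and 4 down.
R2C1 = 13 − 4 = 9 completes the 13 down.
R2C3 = 4 − 1 = 3 completes the 4 down.
R1C2 = 7 − 5 = 2 completes the 7 across.
R2C2 = 18 − 12 = 6 completes the 18 across.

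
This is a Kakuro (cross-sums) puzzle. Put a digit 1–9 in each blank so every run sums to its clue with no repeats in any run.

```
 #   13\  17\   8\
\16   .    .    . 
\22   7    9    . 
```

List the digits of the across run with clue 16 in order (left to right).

17 in 2 cells must be {8,9}.
R1C1 = 13 − 7 = 6 completes the 13 down.
R1C2 = 17 − 9 = 8 completes the 17 down.
R1C3 = 16 − 14 = 2 completes the 16 across.
R2C3 = 22 − 16 = 6 completes the 22 across.

6 8 2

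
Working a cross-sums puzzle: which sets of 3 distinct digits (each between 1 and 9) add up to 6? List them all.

{1,2,3}

3 distinct digits from 1–9 sum between 6 and 24.
Only one set works: {1,2,3}.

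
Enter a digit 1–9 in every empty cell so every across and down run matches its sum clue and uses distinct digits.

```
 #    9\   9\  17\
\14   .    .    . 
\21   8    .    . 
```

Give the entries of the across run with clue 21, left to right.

17 in 2 cells must be {8,9}.
R1C1 = 9 − 8 = 1 completes the 9 down.
Given what's placed, R2C3 must be 9 to fit the 21 across and 17 down.
R1C3 = 17 − 9 = 8 completes the 17 down.
R2C2 = 21 − 17 = 4 completes the 21 across.
R1C2 = 14 − 9 = 5 completes the 14 across.

8 4 9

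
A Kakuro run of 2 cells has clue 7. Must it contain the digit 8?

No

Counterexample: {1,6} sums to 7 without using 8.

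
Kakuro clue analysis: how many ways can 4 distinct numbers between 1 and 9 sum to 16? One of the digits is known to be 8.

2

4 distinct digits from 1–9 sum between 10 and 30.
Keeping only sets containing 8.
Enumerating: {1,2,5,8}, {1,3,4,8}.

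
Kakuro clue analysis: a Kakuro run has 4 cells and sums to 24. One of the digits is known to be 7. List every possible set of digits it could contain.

{2,6,7,9}; {3,5,7,9}; {3,6,7,8}; {4,5,7,8}

4 distinct digits from 1–9 sum between 10 and 30.
Keeping only sets containing 7.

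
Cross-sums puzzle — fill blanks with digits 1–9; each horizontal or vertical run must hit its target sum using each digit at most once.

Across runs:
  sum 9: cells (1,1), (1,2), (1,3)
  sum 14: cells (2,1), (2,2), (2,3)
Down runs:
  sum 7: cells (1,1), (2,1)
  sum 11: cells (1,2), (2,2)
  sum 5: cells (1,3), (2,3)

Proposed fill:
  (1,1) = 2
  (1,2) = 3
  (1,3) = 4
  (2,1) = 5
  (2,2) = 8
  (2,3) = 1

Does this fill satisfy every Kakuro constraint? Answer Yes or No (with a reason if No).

Yes

Across: 2+3+4=9; 5+8+1=14. Down: 2+5=7; 3+8=11; 4+1=5. No digit repeats within any run.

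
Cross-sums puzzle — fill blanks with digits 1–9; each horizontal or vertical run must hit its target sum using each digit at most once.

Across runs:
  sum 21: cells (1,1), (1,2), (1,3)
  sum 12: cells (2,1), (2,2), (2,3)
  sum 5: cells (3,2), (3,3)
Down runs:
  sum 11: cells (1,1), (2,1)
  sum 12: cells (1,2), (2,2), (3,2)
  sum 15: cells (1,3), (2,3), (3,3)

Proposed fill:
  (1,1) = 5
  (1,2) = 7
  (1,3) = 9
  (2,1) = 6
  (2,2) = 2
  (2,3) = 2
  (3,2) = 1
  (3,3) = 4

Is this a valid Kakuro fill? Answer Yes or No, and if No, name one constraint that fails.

No — the down run (1,2)–(3,2) sums to 10, not 12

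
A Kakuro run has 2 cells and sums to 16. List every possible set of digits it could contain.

{7,9}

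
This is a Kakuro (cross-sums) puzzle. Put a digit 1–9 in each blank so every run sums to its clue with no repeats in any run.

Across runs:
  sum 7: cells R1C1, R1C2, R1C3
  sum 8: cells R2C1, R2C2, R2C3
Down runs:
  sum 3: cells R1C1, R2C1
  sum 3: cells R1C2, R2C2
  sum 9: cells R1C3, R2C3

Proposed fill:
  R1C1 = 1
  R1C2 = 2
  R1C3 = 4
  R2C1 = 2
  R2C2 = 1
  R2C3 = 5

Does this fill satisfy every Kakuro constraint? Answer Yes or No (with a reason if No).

Across: 1+2+4=7; 2+1+5=8. Down: 1+2=3; 2+1=3; 4+5=9. No digit repeats within any run.

Yes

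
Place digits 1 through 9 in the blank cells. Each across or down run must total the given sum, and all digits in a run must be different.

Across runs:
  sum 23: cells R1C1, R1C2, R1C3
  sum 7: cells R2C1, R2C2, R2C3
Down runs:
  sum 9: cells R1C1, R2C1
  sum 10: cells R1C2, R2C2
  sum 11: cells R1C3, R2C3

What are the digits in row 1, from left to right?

8, 6, 9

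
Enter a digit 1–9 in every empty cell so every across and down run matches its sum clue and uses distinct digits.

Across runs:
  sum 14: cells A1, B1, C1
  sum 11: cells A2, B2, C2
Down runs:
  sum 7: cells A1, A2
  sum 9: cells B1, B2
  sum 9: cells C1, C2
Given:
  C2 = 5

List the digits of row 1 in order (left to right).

3 7 4

C1 = 9 − 5 = 4 completes the 9 down.
No cell is forced outright now. A2 can only be 2 or 4 (the digits allowed by both its 11 across and its 7 down). If A2 = 2: then A1 would have to be in {1,2,3,7,8,9} for the 14 across but in {5} for the 7 down — contradiction. So A2 = 4.
A1 = 7 − 4 = 3 completes the 7 down.
B1 = 14 − 7 = 7 completes the 14 across.
B2 = 11 − 9 = 2 completes the 11 across.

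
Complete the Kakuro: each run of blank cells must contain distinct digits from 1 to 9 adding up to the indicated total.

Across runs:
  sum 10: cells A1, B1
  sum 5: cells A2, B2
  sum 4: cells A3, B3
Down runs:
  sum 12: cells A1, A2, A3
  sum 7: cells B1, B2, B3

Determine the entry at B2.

4 in 2 cells must be {1,3}; 7 in 3 cells must be {1,2,4}.
The 4 across and the 7 down share only 1, so B3 = 1.
A3 = 4 − 1 = 3 completes the 4 across.
Nothing is forced directly, so branch on B1, whose candidates are 2 or 4. If B1 = 4: then A1 would have to be in {6} for the 10 across but in {1,2,4,5,7,8} for the 12 down — contradiction. So B1 = 2.
A1 = 10 − 2 = 8 completes the 10 across.
A2 = 12 − 11 = 1 completes the 12 down.
B2 = 5 − 1 = 4 completes the 5 across.

4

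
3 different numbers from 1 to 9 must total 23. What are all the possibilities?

{6,8,9}

3 distinct digits from 1–9 sum between 6 and 24.
Only one set works: {6,8,9}.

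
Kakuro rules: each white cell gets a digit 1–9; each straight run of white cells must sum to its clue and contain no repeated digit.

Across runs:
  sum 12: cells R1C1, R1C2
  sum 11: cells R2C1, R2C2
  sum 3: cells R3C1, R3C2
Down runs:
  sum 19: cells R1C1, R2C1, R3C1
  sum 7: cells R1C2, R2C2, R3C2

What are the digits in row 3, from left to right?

2 1

3 in 2 cells must be {1,2}; 7 in 3 cells must be {1,2,4}.
The 12 across and the 7 down share only 4, so R1C2 = 4.
Given what's placed, R2C2 must be 2 to fit the 11 across and 7 down.
R3C1 = 2: only digit in both the 3-across and 19-down candidate sets.
R3C2 = 3 − 2 = 1 completes the 3 across.
R1C1 = 12 − 4 = 8 completes the 12 across.
R2C1 = 11 − 2 = 9 completes the 11 across.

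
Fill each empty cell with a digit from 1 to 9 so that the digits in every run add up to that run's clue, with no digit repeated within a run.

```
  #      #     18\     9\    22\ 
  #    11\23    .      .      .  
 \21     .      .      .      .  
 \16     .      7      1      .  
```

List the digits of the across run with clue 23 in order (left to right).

8 6 9

23 in 3 cells must be {6,8,9}.
R1C3 = 6: the only remaining digit allowed by both the 23 across and the 9 down.
R2C3 = 9 − 7 = 2 completes the 9 down.
No cell is forced outright now. R1C2 can only be 8 or 9 (the digits allowed by both its 23 across and its 18 down). If R1C2 = 9: that forces R1C4 = 8, after which R2C2 would have to be in {3,4,5,6,7,8,9} for the 21 across but in {2} for the 18 down — contradiction. So R1C2 = 8.
R1C4 = 23 − 14 = 9 completes the 23 across.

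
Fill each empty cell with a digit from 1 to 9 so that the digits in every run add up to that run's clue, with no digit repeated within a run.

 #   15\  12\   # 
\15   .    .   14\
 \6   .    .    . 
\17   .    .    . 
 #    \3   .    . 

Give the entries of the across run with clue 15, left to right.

6 in 3 cells must be {1,2,3}; 3 in 2 cells must be {1,2}.
Only 6 fits R1C2 under both its across sum 15 and down sum 12.
R1C1 = 15 − 6 = 9 completes the 15 across.

9 6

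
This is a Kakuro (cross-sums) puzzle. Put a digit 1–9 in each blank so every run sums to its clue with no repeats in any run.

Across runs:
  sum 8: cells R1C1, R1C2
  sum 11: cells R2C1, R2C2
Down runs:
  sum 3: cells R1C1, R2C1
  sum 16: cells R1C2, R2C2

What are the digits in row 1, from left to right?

3 in 2 cells must be {1,2}; 16 in 2 cells must be {7,9}.
The 8 across and the 16 down share only 7, so R1C2 = 7.
The 11 across and the 3 down share only 2, so R2C1 = 2.
R2C2 = 11 − 2 = 9 completes the 11 across.
R1C1 = 8 − 7 = 1 completes the 8 across.

1 7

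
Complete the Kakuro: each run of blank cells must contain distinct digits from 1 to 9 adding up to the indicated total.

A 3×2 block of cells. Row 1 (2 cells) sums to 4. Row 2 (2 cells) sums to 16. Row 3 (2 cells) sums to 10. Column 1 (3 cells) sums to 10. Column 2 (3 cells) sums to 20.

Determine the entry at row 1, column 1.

4 in 2 cells must be {1,3}; 16 in 2 cells must be {7,9}.
The 4 across and the 20 down share only 3, so (1,2) = 3.
The 16 across and the 10 down share only 7, so (2,1) = 7.
(2,2) = 16 − 7 = 9 completes the 16 across.
(3,2) = 20 − 12 = 8 completes the 20 down.
(1,1) = 4 − 3 = 1 completes the 4 across.
(3,1) = 10 − 8 = 2 completes the 10 across.

1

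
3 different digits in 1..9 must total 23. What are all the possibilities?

3 distinct digits from 1–9 sum between 6 and 24.
Only one set works: {6,8,9}.

{6,8,9}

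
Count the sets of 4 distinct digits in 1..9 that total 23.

9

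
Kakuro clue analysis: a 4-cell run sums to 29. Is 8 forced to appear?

Yes

The only way to make 29 from 4 distinct digits is {5,7,8,9}, which contains 8.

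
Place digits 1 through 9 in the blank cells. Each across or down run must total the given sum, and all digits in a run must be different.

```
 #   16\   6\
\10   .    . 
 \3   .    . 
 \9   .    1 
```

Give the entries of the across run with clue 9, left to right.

8 1

3 in 2 cells must be {1,2}; 6 in 3 cells must be {1,2,3}.
R2C2 = 2: the only remaining digit allowed by both the 3 across and the 6 down.
R3C1 = 9 − 1 = 8 completes the 9 across.
R1C2 = 6 − 3 = 3 completes the 6 down.
R2C1 = 3 − 2 = 1 completes the 3 across.
R1C1 = 10 − 3 = 7 completes the 10 across.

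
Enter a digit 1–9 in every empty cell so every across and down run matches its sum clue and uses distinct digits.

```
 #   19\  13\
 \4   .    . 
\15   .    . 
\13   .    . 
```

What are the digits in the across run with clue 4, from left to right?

3, 1

4 in 2 cells must be {1,3}.
The 4 across and the 19 down share only 3, so R1C1 = 3.
R1C2 = 4 − 3 = 1 completes the 4 across.
Nothing is forced directly, so branch on R2C1, whose candidates are 7 or 9. If R2C1 = 9: then R2C2 would have to be in {6} for the 15 across but in {3,4,5,7,8,9} for the 13 down — contradiction. So R2C1 = 7.
R2C2 = 15 − 7 = 8 completes the 15 across.
R3C1 = 19 − 10 = 9 completes the 19 down.
R3C2 = 13 − 9 = 4 completes the 13 across.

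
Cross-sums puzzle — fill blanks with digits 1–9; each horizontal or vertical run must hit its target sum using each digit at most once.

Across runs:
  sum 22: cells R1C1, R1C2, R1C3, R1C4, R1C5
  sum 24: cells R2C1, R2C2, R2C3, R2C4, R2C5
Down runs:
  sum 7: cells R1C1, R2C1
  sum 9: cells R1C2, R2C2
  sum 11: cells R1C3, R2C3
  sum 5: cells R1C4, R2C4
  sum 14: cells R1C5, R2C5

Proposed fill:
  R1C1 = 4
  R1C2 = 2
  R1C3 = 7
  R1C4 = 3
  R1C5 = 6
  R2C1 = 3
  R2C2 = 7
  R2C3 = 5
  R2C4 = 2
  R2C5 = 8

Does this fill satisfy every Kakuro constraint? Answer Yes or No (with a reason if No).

No — the down run R1C3–R2C3 sums to 12, not 11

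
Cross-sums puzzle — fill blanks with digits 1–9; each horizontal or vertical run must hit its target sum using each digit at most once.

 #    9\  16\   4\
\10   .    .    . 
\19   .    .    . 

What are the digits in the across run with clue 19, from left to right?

16 in 2 cells must be {7,9}; 4 in 2 cells must be {1,3}.
The 10 across and the 16 down share only 7, so R1C2 = 7.
Given what's placed, R1C3 must be 1 to fit the 10 across and 4 down.
R2C2 = 16 − 7 = 9 completes the 16 down.
R2C3 = 4 − 1 = 3 completes the 4 down.
R1C1 = 10 − 8 = 2 completes the 10 across.
R2C1 = 19 − 12 = 7 completes the 19 across.

7, 9, 3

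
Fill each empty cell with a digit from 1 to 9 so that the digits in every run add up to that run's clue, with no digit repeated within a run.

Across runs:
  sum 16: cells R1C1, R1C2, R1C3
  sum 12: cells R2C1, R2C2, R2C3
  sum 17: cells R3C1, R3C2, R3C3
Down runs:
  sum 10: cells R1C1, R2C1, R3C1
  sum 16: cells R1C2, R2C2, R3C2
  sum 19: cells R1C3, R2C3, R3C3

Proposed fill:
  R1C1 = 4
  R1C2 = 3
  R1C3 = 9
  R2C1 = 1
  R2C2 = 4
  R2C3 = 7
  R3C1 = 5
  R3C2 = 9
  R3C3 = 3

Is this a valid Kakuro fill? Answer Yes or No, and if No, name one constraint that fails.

Across: 4+3+9=16; 1+4+7=12; 5+9+3=17. Down: 4+1+5=10; 3+4+9=16; 9+7+3=19. No digit repeats within any run.

Yes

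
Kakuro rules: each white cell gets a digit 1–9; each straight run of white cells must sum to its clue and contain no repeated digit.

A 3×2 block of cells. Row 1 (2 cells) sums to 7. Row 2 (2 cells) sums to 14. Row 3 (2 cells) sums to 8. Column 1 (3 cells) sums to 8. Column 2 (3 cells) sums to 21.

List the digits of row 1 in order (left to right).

The 14 across and the 8 down share only 5, so (2,1) = 5.
(2,2) = 14 − 5 = 9 completes the 14 across.
Nothing is forced directly, so branch on (1,1), whose candidates are 1 or 2. If (1,1) = 1: then (1,2) would have to be in {6} for the 7 across but in {4,5,7,8} for the 21 down — contradiction. So (1,1) = 2.
(1,2) = 7 − 2 = 5 completes the 7 across.
(3,1) = 8 − 7 = 1 completes the 8 down.
(3,2) = 8 − 1 = 7 completes the 8 across.

2 5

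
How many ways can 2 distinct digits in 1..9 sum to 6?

2 distinct digits from 1–9 sum between 3 and 17.
Enumerating: {1,5}, {2,4}.

2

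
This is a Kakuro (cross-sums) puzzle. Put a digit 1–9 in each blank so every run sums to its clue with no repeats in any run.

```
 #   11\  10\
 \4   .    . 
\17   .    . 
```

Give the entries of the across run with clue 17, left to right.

4 in 2 cells must be {1,3}; 17 in 2 cells must be {8,9}.
The 4 across and the 11 down share only 3, so R1C1 = 3.
R1C2 = 4 − 3 = 1 completes the 4 across.
R2C1 = 11 − 3 = 8 completes the 11 down.
R2C2 = 17 − 8 = 9 completes the 17 across.

8, 9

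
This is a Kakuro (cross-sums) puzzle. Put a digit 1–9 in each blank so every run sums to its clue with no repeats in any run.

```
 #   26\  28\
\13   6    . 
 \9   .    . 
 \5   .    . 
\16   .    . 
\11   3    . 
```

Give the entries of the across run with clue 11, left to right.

16 in 2 cells must be {7,9}.
R1C2 = 13 − 6 = 7 completes the 13 across.
Given what's placed, R4C2 must be 9 to fit the 16 across and 28 down.
R5C2 = 11 − 3 = 8 completes the 11 across.

3, 8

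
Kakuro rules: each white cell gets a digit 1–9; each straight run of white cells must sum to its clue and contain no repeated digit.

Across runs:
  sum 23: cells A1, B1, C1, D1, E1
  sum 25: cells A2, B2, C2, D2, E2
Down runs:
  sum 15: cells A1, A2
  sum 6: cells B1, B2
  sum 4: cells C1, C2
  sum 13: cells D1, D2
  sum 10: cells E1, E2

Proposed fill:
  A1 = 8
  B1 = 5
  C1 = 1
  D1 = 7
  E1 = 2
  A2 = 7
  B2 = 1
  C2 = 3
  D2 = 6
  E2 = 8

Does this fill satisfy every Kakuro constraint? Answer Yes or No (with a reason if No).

Across: 8+5+1+7+2=23; 7+1+3+6+8=25. Down: 8+7=15; 5+1=6; 1+3=4; 7+6=13; 2+8=10. No digit repeats within any run.

Yes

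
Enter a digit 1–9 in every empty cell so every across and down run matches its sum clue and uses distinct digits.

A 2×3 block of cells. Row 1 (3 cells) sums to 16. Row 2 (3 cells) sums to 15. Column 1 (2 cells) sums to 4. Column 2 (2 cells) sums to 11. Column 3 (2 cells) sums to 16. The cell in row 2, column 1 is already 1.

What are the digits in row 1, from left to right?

4 in 2 cells must be {1,3}; 16 in 2 cells must be {7,9}.
(1,1) = 4 − 1 = 3 completes the 4 down.
(2,3) = 9: the only remaining digit allowed by both the 15 across and the 16 down.
(1,3) = 16 − 9 = 7 completes the 16 down.
(2,2) = 15 − 10 = 5 completes the 15 across.
(1,2) = 16 − 10 = 6 completes the 16 across.

3 6 7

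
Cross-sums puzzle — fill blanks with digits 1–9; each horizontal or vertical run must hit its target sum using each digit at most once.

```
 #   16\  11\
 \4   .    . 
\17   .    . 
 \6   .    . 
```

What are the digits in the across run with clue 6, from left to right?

4 2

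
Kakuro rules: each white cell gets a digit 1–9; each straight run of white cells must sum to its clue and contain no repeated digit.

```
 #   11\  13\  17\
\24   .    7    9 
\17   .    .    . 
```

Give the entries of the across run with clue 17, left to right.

24 in 3 cells must be {7,8,9}; 17 in 2 cells must be {8,9}.
R1C1 = 24 − 16 = 8 completes the 24 across.
R2C1 = 11 − 8 = 3 completes the 11 down.
R2C2 = 13 − 7 = 6 completes the 13 down.
R2C3 = 17 − 9 = 8 completes the 17 across.

3 6 8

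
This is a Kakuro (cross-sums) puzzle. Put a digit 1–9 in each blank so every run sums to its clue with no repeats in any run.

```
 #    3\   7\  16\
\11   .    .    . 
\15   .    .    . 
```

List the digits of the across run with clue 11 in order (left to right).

3 in 2 cells must be {1,2}; 16 in 2 cells must be {7,9}.
The 11 across and the 16 down share only 7, so R1C3 = 7.
R2C3 = 16 − 7 = 9 completes the 16 down.
Given what's placed, R1C1 must be 1 to fit the 11 across and 3 down.
R1C2 = 11 − 8 = 3 completes the 11 across.
R2C1 = 3 − 1 = 2 completes the 3 down.
R2C2 = 15 − 11 = 4 completes the 15 across.

1 3 7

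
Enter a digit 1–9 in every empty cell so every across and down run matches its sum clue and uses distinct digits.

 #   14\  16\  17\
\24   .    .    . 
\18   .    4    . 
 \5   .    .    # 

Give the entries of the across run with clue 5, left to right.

24 in 3 cells must be {7,8,9}; 17 in 2 cells must be {8,9}.
R3C2 = 3: the only remaining digit allowed by both the 5 across and the 16 down.
R1C2 = 16 − 7 = 9 completes the 16 down.
Given what's placed, R1C3 must be 8 to fit the 24 across and 17 down.
R2C3 = 17 − 8 = 9 completes the 17 down.
R3C1 = 5 − 3 = 2 completes the 5 across.
R1C1 = 24 − 17 = 7 completes the 24 across.
R2C1 = 18 − 13 = 5 completes the 18 across.

2 3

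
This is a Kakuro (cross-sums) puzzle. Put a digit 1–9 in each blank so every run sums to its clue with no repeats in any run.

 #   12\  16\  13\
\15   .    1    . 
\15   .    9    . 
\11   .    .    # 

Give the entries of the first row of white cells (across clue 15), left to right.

6 1 8

R3C2 = 16 − 10 = 6 completes the 16 down.
R3C1 = 11 − 6 = 5 completes the 11 across.
R1C1 = 6: the only remaining digit allowed by both the 15 across and the 12 down.
R1C3 = 15 − 7 = 8 completes the 15 across.
R2C1 = 12 − 11 = 1 completes the 12 down.
R2C3 = 15 − 10 = 5 completes the 15 across.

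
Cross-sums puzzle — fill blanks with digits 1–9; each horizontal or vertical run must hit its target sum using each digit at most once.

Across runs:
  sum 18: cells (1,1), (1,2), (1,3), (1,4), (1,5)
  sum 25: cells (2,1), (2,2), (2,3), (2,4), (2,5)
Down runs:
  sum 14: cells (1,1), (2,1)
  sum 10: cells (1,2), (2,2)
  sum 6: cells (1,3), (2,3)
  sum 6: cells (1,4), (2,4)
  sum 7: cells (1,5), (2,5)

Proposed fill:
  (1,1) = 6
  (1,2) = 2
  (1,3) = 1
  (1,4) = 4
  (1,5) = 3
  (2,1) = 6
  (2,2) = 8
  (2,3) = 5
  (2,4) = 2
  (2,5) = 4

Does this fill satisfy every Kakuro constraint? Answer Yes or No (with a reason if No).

No — the across run (1,1)–(1,5) sums to 16, not 18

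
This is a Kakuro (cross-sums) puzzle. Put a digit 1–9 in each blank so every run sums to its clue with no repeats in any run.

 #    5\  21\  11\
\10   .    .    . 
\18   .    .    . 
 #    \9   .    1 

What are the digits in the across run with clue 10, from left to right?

1, 7, 2

R3C2 = 9 − 1 = 8 completes the 9 across.
Nothing is forced directly, so branch on R1C2, whose candidates are 4 or 6 or 7. If R1C2 = 4: that forces R1C1 = 1, after which R1C3 would have to be in {5} for the 10 across but in {2,3,4,6,7,8} for the 11 down — contradiction. If R1C2 = 6: that forces R1C3 = 3, R2C2 = 7, after which R2C3 would have to be in {2,3,5,6,8,9} for the 18 across but in {7} for the 11 down — contradiction. So R1C2 = 7.
Given what's placed, R1C3 must be 2 to fit the 10 across and 11 down.
R2C2 = 21 − 15 = 6 completes the 21 down.
R2C3 = 11 − 3 = 8 completes the 11 down.
R1C1 = 10 − 9 = 1 completes the 10 across.
R2C1 = 18 − 14 = 4 completes the 18 across.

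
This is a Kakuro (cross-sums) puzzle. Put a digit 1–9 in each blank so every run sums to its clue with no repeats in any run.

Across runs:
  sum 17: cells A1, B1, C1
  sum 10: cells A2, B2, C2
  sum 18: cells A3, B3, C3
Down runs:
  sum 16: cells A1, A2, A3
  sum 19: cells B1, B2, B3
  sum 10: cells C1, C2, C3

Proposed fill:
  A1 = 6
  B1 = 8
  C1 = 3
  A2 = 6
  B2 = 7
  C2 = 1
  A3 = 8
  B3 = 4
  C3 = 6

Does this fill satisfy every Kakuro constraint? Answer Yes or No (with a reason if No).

No — the down run A1–A3 sums to 20, not 16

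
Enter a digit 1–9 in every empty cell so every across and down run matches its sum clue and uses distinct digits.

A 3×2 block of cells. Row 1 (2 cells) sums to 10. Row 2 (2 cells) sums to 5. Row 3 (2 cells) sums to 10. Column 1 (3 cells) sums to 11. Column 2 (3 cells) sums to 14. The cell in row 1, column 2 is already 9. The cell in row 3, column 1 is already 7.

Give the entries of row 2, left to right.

(1,1) = 10 − 9 = 1 completes the 10 across.
(2,1) = 11 − 8 = 3 completes the 11 down.
(2,2) = 5 − 3 = 2 completes the 5 across.
(3,2) = 10 − 7 = 3 completes the 10 across.

3, 2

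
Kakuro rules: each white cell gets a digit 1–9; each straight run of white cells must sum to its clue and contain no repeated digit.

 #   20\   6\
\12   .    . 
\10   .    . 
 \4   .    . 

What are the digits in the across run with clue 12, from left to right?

4 in 2 cells must be {1,3}; 6 in 3 cells must be {1,2,3}.
The 12 across and the 6 down share only 3, so R1C2 = 3.
The 4 across and the 20 down share only 3, so R3C1 = 3.
R3C2 = 4 − 3 = 1 completes the 4 across.
R1C1 = 12 − 3 = 9 completes the 12 across.
R2C1 = 20 − 12 = 8 completes the 20 down.
R2C2 = 10 − 8 = 2 completes the 10 across.

9, 3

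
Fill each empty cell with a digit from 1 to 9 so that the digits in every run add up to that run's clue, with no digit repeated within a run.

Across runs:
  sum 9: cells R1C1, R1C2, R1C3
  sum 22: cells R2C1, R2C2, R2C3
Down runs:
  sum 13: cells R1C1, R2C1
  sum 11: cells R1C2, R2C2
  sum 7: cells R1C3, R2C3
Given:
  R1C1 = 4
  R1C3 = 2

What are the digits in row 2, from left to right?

9 8 5

R1C2 = 9 − 6 = 3 completes the 9 across.
R2C1 = 13 − 4 = 9 completes the 13 down.
R2C2 = 11 − 3 = 8 completes the 11 down.
R2C3 = 22 − 17 = 5 completes the 22 across.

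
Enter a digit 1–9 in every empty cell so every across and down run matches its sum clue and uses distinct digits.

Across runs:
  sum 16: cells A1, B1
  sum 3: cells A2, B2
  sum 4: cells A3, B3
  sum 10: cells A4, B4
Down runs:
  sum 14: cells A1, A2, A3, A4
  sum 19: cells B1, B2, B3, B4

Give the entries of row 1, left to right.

16 in 2 cells must be {7,9}; 3 in 2 cells must be {1,2}; 4 in 2 cells must be {1,3}.
Only 7 fits A1 under both its across sum 16 and down sum 14.
B1 = 16 − 7 = 9 completes the 16 across.

7 9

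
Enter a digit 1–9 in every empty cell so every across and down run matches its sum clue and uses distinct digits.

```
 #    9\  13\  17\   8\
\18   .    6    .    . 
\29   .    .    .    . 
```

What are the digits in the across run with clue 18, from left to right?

29 in 4 cells must be {5,7,8,9}; 17 in 2 cells must be {8,9}.
R2C2 = 13 − 6 = 7 completes the 13 down.
R2C4 = 5: the only remaining digit allowed by both the 29 across and the 8 down.
R1C4 = 8 − 5 = 3 completes the 8 down.
R2C1 = 8: the only remaining digit allowed by both the 29 across and the 9 down.
R2C3 = 29 − 20 = 9 completes the 29 across.
R1C1 = 9 − 8 = 1 completes the 9 down.
R1C3 = 18 − 10 = 8 completes the 18 across.

1 6 8 3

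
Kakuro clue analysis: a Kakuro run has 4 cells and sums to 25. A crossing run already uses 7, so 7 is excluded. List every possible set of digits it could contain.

{2,6,8,9}; {3,5,8,9}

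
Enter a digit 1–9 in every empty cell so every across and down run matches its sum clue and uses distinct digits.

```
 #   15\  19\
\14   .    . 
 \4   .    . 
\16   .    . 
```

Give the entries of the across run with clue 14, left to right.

4 in 2 cells must be {1,3}; 16 in 2 cells must be {7,9}.
The 4 across and the 19 down share only 3, so R2C2 = 3.
Given what's placed, R1C2 must be 9 to fit the 14 across and 19 down.
R2C1 = 4 − 3 = 1 completes the 4 across.
R3C1 = 9: the only remaining digit allowed by both the 16 across and the 15 down.
R3C2 = 16 − 9 = 7 completes the 16 across.
R1C1 = 14 − 9 = 5 completes the 14 across.

5, 9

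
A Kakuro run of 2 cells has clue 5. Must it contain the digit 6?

Counterexample: {1,4} sums to 5 without using 6.

No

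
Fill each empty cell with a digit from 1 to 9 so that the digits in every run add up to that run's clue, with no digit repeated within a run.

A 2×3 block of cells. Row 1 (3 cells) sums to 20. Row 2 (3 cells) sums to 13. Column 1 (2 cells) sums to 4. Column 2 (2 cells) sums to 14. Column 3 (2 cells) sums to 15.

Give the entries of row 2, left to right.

1 5 7

4 in 2 cells must be {1,3}.
The 20 across and the 4 down share only 3, so (1,1) = 3.
(2,1) = 4 − 3 = 1 completes the 4 down.
Nothing is forced directly, so branch on (1,2), whose candidates are 8 or 9. If (1,2) = 8: that forces (1,3) = 9, after which (2,2) would have to be in {3,4,5,7,8,9} for the 13 across but in {6} for the 14 down — contradiction. So (1,2) = 9.
(1,3) = 20 − 12 = 8 completes the 20 across.
(2,2) = 14 − 9 = 5 completes the 14 down.
(2,3) = 13 − 6 = 7 completes the 13 across.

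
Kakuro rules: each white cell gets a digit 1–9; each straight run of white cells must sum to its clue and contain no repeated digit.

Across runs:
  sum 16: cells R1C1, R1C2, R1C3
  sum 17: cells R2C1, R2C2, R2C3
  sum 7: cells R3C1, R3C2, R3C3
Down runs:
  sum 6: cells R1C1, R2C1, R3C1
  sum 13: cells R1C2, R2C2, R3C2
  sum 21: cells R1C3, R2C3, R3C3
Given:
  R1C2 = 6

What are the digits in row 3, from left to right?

1, 2, 4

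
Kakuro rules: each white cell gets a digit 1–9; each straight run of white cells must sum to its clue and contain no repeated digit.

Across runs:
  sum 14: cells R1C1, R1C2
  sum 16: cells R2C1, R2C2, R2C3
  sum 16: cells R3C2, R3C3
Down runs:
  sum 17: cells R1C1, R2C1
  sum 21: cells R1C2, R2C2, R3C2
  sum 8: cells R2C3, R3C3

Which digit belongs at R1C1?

16 in 2 cells must be {7,9}; 17 in 2 cells must be {8,9}.
The 16 across and the 8 down share only 7, so R3C3 = 7.
R2C3 = 8 − 7 = 1 completes the 8 down.
R3C2 = 16 − 7 = 9 completes the 16 across.
No cell is forced outright now. R1C1 can only be 8 or 9 (the digits allowed by both its 14 across and its 17 down). If R1C1 = 8: then R1C2 would have to be in {6} for the 14 across but in {4,5,7,8} for the 21 down — contradiction. So R1C1 = 9.
R1C2 = 14 − 9 = 5 completes the 14 across.
R2C1 = 17 − 9 = 8 completes the 17 down.
R2C2 = 16 − 9 = 7 completes the 16 across.

9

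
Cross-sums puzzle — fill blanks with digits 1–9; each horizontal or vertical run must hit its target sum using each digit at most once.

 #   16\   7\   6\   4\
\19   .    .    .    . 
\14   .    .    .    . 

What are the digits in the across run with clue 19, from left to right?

16 in 2 cells must be {7,9}; 4 in 2 cells must be {1,3}.
Only 7 fits R2C1 under both its across sum 14 and down sum 16.
Given what's placed, R2C4 must be 1 to fit the 14 across and 4 down.
R1C1 = 16 − 7 = 9 completes the 16 down.
R1C4 = 4 − 1 = 3 completes the 4 down.
No cell is forced outright now. R2C2 can only be 2 or 4 (the digits allowed by both its 14 across and its 7 down). If R2C2 = 4: then R1C2 would have to be in {1,2,5,6} for the 19 across but in {3} for the 7 down — contradiction. So R2C2 = 2.
R1C2 = 7 − 2 = 5 completes the 7 down.
R1C3 = 19 − 17 = 2 completes the 19 across.

9 5 2 3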